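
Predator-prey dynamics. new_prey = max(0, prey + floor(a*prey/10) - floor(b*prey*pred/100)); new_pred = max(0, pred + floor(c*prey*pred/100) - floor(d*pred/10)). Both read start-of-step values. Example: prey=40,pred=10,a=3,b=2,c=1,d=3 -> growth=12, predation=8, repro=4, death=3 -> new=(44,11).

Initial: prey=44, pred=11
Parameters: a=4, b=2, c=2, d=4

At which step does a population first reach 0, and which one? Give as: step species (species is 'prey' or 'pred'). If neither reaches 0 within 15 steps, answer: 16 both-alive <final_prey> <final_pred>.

Answer: 5 prey

Derivation:
Step 1: prey: 44+17-9=52; pred: 11+9-4=16
Step 2: prey: 52+20-16=56; pred: 16+16-6=26
Step 3: prey: 56+22-29=49; pred: 26+29-10=45
Step 4: prey: 49+19-44=24; pred: 45+44-18=71
Step 5: prey: 24+9-34=0; pred: 71+34-28=77
First extinction: prey at step 5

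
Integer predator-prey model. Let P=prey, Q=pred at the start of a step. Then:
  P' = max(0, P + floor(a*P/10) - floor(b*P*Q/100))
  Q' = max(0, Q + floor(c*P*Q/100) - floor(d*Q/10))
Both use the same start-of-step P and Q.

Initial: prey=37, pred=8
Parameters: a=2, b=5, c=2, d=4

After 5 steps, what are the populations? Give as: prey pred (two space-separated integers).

Step 1: prey: 37+7-14=30; pred: 8+5-3=10
Step 2: prey: 30+6-15=21; pred: 10+6-4=12
Step 3: prey: 21+4-12=13; pred: 12+5-4=13
Step 4: prey: 13+2-8=7; pred: 13+3-5=11
Step 5: prey: 7+1-3=5; pred: 11+1-4=8

Answer: 5 8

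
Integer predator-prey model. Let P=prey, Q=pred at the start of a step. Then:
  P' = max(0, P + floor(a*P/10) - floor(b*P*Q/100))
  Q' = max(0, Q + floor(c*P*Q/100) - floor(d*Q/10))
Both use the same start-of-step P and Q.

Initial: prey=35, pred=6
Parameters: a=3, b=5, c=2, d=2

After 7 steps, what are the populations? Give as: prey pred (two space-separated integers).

Step 1: prey: 35+10-10=35; pred: 6+4-1=9
Step 2: prey: 35+10-15=30; pred: 9+6-1=14
Step 3: prey: 30+9-21=18; pred: 14+8-2=20
Step 4: prey: 18+5-18=5; pred: 20+7-4=23
Step 5: prey: 5+1-5=1; pred: 23+2-4=21
Step 6: prey: 1+0-1=0; pred: 21+0-4=17
Step 7: prey: 0+0-0=0; pred: 17+0-3=14

Answer: 0 14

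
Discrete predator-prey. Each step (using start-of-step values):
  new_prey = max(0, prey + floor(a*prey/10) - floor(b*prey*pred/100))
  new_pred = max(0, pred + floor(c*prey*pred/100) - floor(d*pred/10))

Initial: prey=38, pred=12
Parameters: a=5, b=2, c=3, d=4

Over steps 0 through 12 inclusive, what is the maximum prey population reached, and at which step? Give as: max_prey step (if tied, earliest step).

Answer: 52 2

Derivation:
Step 1: prey: 38+19-9=48; pred: 12+13-4=21
Step 2: prey: 48+24-20=52; pred: 21+30-8=43
Step 3: prey: 52+26-44=34; pred: 43+67-17=93
Step 4: prey: 34+17-63=0; pred: 93+94-37=150
Step 5: prey: 0+0-0=0; pred: 150+0-60=90
Step 6: prey: 0+0-0=0; pred: 90+0-36=54
Step 7: prey: 0+0-0=0; pred: 54+0-21=33
Step 8: prey: 0+0-0=0; pred: 33+0-13=20
Step 9: prey: 0+0-0=0; pred: 20+0-8=12
Step 10: prey: 0+0-0=0; pred: 12+0-4=8
Step 11: prey: 0+0-0=0; pred: 8+0-3=5
Step 12: prey: 0+0-0=0; pred: 5+0-2=3
Max prey = 52 at step 2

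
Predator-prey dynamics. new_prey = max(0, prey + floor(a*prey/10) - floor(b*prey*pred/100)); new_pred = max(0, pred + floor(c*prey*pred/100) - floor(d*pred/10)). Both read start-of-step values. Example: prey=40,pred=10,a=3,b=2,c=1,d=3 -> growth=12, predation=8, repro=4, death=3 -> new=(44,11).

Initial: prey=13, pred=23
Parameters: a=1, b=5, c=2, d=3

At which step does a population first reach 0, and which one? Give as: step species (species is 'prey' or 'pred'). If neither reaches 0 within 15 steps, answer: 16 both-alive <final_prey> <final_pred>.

Answer: 1 prey

Derivation:
Step 1: prey: 13+1-14=0; pred: 23+5-6=22
First extinction: prey at step 1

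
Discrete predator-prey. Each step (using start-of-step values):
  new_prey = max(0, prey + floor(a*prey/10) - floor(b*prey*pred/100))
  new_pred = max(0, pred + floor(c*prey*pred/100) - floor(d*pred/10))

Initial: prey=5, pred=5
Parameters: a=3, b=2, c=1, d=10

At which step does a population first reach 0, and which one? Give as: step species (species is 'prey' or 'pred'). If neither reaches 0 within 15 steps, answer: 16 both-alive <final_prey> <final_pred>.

Step 1: prey: 5+1-0=6; pred: 5+0-5=0
First extinction: pred at step 1

Answer: 1 pred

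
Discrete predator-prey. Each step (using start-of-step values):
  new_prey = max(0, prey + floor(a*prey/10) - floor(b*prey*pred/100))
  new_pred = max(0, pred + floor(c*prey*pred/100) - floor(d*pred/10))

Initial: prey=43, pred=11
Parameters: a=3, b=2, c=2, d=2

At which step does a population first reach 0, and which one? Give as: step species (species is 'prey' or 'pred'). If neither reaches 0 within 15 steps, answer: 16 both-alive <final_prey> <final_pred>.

Answer: 5 prey

Derivation:
Step 1: prey: 43+12-9=46; pred: 11+9-2=18
Step 2: prey: 46+13-16=43; pred: 18+16-3=31
Step 3: prey: 43+12-26=29; pred: 31+26-6=51
Step 4: prey: 29+8-29=8; pred: 51+29-10=70
Step 5: prey: 8+2-11=0; pred: 70+11-14=67
First extinction: prey at step 5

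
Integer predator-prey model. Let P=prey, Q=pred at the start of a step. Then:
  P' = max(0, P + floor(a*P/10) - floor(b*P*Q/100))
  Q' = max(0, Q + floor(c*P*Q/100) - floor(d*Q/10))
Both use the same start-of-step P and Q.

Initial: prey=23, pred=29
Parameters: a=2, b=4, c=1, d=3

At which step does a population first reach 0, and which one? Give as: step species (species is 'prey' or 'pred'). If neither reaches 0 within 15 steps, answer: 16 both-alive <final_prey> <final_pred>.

Answer: 2 prey

Derivation:
Step 1: prey: 23+4-26=1; pred: 29+6-8=27
Step 2: prey: 1+0-1=0; pred: 27+0-8=19
First extinction: prey at step 2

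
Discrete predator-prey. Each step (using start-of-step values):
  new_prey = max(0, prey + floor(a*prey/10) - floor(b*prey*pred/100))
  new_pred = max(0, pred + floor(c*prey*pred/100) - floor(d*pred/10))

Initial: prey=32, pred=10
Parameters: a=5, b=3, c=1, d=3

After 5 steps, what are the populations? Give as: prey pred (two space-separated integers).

Step 1: prey: 32+16-9=39; pred: 10+3-3=10
Step 2: prey: 39+19-11=47; pred: 10+3-3=10
Step 3: prey: 47+23-14=56; pred: 10+4-3=11
Step 4: prey: 56+28-18=66; pred: 11+6-3=14
Step 5: prey: 66+33-27=72; pred: 14+9-4=19

Answer: 72 19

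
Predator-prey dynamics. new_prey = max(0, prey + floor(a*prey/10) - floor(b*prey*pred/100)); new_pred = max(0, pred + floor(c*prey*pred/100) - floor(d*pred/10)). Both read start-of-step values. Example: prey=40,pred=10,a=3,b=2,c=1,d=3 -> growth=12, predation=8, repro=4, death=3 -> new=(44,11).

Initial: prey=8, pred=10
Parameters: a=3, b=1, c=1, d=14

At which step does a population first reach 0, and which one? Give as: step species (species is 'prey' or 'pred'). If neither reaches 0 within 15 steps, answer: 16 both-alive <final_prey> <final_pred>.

Answer: 1 pred

Derivation:
Step 1: prey: 8+2-0=10; pred: 10+0-14=0
First extinction: pred at step 1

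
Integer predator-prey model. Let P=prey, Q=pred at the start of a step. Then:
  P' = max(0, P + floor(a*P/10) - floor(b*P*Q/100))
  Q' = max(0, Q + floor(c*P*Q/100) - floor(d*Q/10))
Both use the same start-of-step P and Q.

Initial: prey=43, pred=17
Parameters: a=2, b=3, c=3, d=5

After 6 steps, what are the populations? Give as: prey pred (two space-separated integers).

Answer: 0 4

Derivation:
Step 1: prey: 43+8-21=30; pred: 17+21-8=30
Step 2: prey: 30+6-27=9; pred: 30+27-15=42
Step 3: prey: 9+1-11=0; pred: 42+11-21=32
Step 4: prey: 0+0-0=0; pred: 32+0-16=16
Step 5: prey: 0+0-0=0; pred: 16+0-8=8
Step 6: prey: 0+0-0=0; pred: 8+0-4=4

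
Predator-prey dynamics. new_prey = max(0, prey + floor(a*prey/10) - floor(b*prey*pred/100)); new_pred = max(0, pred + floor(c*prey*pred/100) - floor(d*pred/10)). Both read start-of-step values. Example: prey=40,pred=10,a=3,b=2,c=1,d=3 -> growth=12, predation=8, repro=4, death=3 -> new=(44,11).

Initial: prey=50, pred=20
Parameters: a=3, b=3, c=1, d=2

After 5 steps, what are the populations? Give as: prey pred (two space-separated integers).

Answer: 1 21

Derivation:
Step 1: prey: 50+15-30=35; pred: 20+10-4=26
Step 2: prey: 35+10-27=18; pred: 26+9-5=30
Step 3: prey: 18+5-16=7; pred: 30+5-6=29
Step 4: prey: 7+2-6=3; pred: 29+2-5=26
Step 5: prey: 3+0-2=1; pred: 26+0-5=21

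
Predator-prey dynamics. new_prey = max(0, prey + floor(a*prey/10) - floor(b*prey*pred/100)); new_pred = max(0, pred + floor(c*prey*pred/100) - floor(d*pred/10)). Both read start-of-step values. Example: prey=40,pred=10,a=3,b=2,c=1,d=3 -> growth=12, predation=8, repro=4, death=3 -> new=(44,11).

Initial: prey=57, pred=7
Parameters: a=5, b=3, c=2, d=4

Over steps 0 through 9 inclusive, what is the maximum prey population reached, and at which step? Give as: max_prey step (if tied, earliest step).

Step 1: prey: 57+28-11=74; pred: 7+7-2=12
Step 2: prey: 74+37-26=85; pred: 12+17-4=25
Step 3: prey: 85+42-63=64; pred: 25+42-10=57
Step 4: prey: 64+32-109=0; pred: 57+72-22=107
Step 5: prey: 0+0-0=0; pred: 107+0-42=65
Step 6: prey: 0+0-0=0; pred: 65+0-26=39
Step 7: prey: 0+0-0=0; pred: 39+0-15=24
Step 8: prey: 0+0-0=0; pred: 24+0-9=15
Step 9: prey: 0+0-0=0; pred: 15+0-6=9
Max prey = 85 at step 2

Answer: 85 2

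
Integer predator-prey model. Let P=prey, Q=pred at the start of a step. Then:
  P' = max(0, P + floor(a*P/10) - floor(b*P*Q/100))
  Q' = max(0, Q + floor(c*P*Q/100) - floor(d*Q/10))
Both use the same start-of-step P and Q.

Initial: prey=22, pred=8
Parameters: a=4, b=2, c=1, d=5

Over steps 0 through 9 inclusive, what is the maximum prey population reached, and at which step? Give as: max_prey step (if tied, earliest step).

Answer: 222 9

Derivation:
Step 1: prey: 22+8-3=27; pred: 8+1-4=5
Step 2: prey: 27+10-2=35; pred: 5+1-2=4
Step 3: prey: 35+14-2=47; pred: 4+1-2=3
Step 4: prey: 47+18-2=63; pred: 3+1-1=3
Step 5: prey: 63+25-3=85; pred: 3+1-1=3
Step 6: prey: 85+34-5=114; pred: 3+2-1=4
Step 7: prey: 114+45-9=150; pred: 4+4-2=6
Step 8: prey: 150+60-18=192; pred: 6+9-3=12
Step 9: prey: 192+76-46=222; pred: 12+23-6=29
Max prey = 222 at step 9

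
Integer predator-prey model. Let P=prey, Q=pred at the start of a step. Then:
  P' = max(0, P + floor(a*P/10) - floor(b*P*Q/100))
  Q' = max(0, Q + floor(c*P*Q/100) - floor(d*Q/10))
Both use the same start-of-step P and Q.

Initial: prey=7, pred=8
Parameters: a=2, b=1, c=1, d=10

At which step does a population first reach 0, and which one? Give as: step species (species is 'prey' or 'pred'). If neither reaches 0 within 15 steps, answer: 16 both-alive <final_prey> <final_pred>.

Answer: 1 pred

Derivation:
Step 1: prey: 7+1-0=8; pred: 8+0-8=0
First extinction: pred at step 1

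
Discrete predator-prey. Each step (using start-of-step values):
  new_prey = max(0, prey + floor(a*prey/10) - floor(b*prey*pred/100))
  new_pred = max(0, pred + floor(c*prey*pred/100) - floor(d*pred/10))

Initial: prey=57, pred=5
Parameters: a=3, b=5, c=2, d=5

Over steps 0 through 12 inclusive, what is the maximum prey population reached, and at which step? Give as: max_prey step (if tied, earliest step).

Answer: 60 1

Derivation:
Step 1: prey: 57+17-14=60; pred: 5+5-2=8
Step 2: prey: 60+18-24=54; pred: 8+9-4=13
Step 3: prey: 54+16-35=35; pred: 13+14-6=21
Step 4: prey: 35+10-36=9; pred: 21+14-10=25
Step 5: prey: 9+2-11=0; pred: 25+4-12=17
Step 6: prey: 0+0-0=0; pred: 17+0-8=9
Step 7: prey: 0+0-0=0; pred: 9+0-4=5
Step 8: prey: 0+0-0=0; pred: 5+0-2=3
Step 9: prey: 0+0-0=0; pred: 3+0-1=2
Step 10: prey: 0+0-0=0; pred: 2+0-1=1
Step 11: prey: 0+0-0=0; pred: 1+0-0=1
Step 12: prey: 0+0-0=0; pred: 1+0-0=1
Max prey = 60 at step 1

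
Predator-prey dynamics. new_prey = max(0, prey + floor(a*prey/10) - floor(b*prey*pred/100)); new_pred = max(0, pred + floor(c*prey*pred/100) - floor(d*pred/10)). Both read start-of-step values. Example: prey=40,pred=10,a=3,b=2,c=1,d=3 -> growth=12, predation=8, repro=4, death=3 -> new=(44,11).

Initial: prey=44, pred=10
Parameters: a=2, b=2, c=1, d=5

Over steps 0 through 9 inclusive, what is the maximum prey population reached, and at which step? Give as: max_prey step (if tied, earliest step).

Answer: 66 9

Derivation:
Step 1: prey: 44+8-8=44; pred: 10+4-5=9
Step 2: prey: 44+8-7=45; pred: 9+3-4=8
Step 3: prey: 45+9-7=47; pred: 8+3-4=7
Step 4: prey: 47+9-6=50; pred: 7+3-3=7
Step 5: prey: 50+10-7=53; pred: 7+3-3=7
Step 6: prey: 53+10-7=56; pred: 7+3-3=7
Step 7: prey: 56+11-7=60; pred: 7+3-3=7
Step 8: prey: 60+12-8=64; pred: 7+4-3=8
Step 9: prey: 64+12-10=66; pred: 8+5-4=9
Max prey = 66 at step 9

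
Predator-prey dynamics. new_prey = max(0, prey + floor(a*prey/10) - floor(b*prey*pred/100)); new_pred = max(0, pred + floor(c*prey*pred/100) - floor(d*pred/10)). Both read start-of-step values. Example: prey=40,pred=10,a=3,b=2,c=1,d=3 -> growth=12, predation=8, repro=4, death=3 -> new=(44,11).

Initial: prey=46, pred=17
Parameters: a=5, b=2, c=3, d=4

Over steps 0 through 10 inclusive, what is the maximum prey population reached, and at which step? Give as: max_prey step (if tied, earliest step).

Answer: 54 1

Derivation:
Step 1: prey: 46+23-15=54; pred: 17+23-6=34
Step 2: prey: 54+27-36=45; pred: 34+55-13=76
Step 3: prey: 45+22-68=0; pred: 76+102-30=148
Step 4: prey: 0+0-0=0; pred: 148+0-59=89
Step 5: prey: 0+0-0=0; pred: 89+0-35=54
Step 6: prey: 0+0-0=0; pred: 54+0-21=33
Step 7: prey: 0+0-0=0; pred: 33+0-13=20
Step 8: prey: 0+0-0=0; pred: 20+0-8=12
Step 9: prey: 0+0-0=0; pred: 12+0-4=8
Step 10: prey: 0+0-0=0; pred: 8+0-3=5
Max prey = 54 at step 1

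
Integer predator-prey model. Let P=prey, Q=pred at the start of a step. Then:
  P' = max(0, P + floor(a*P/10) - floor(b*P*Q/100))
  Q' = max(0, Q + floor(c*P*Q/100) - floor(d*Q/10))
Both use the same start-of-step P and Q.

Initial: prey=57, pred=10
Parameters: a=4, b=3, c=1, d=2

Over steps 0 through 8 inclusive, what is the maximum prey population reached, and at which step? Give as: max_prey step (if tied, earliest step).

Answer: 62 1

Derivation:
Step 1: prey: 57+22-17=62; pred: 10+5-2=13
Step 2: prey: 62+24-24=62; pred: 13+8-2=19
Step 3: prey: 62+24-35=51; pred: 19+11-3=27
Step 4: prey: 51+20-41=30; pred: 27+13-5=35
Step 5: prey: 30+12-31=11; pred: 35+10-7=38
Step 6: prey: 11+4-12=3; pred: 38+4-7=35
Step 7: prey: 3+1-3=1; pred: 35+1-7=29
Step 8: prey: 1+0-0=1; pred: 29+0-5=24
Max prey = 62 at step 1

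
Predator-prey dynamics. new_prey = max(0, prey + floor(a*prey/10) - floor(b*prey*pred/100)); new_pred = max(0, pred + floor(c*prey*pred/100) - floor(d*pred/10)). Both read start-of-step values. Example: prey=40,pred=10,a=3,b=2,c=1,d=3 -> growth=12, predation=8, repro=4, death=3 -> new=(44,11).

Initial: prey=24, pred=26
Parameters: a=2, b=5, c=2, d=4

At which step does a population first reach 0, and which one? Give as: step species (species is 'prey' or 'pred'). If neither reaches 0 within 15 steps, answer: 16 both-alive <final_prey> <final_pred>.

Answer: 1 prey

Derivation:
Step 1: prey: 24+4-31=0; pred: 26+12-10=28
First extinction: prey at step 1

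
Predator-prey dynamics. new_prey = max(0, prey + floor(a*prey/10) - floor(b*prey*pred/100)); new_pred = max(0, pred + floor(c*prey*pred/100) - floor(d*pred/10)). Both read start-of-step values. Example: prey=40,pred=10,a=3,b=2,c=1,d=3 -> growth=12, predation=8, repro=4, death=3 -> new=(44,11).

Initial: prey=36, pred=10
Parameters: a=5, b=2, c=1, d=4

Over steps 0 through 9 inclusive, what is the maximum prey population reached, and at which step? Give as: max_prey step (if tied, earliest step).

Answer: 119 5

Derivation:
Step 1: prey: 36+18-7=47; pred: 10+3-4=9
Step 2: prey: 47+23-8=62; pred: 9+4-3=10
Step 3: prey: 62+31-12=81; pred: 10+6-4=12
Step 4: prey: 81+40-19=102; pred: 12+9-4=17
Step 5: prey: 102+51-34=119; pred: 17+17-6=28
Step 6: prey: 119+59-66=112; pred: 28+33-11=50
Step 7: prey: 112+56-112=56; pred: 50+56-20=86
Step 8: prey: 56+28-96=0; pred: 86+48-34=100
Step 9: prey: 0+0-0=0; pred: 100+0-40=60
Max prey = 119 at step 5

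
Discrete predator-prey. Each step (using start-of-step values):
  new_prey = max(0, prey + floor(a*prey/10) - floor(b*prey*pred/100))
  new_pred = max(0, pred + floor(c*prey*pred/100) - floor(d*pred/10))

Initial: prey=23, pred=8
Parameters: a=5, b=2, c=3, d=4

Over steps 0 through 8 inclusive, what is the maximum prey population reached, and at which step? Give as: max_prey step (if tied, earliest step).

Step 1: prey: 23+11-3=31; pred: 8+5-3=10
Step 2: prey: 31+15-6=40; pred: 10+9-4=15
Step 3: prey: 40+20-12=48; pred: 15+18-6=27
Step 4: prey: 48+24-25=47; pred: 27+38-10=55
Step 5: prey: 47+23-51=19; pred: 55+77-22=110
Step 6: prey: 19+9-41=0; pred: 110+62-44=128
Step 7: prey: 0+0-0=0; pred: 128+0-51=77
Step 8: prey: 0+0-0=0; pred: 77+0-30=47
Max prey = 48 at step 3

Answer: 48 3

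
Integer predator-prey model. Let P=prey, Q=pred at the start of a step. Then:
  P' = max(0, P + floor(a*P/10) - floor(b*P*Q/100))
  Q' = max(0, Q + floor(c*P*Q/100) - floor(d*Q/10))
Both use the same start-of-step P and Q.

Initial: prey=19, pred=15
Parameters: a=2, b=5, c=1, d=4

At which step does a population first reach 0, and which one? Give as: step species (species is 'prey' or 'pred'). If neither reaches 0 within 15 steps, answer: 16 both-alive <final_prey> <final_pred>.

Answer: 16 both-alive 17 2

Derivation:
Step 1: prey: 19+3-14=8; pred: 15+2-6=11
Step 2: prey: 8+1-4=5; pred: 11+0-4=7
Step 3: prey: 5+1-1=5; pred: 7+0-2=5
Step 4: prey: 5+1-1=5; pred: 5+0-2=3
Step 5: prey: 5+1-0=6; pred: 3+0-1=2
Step 6: prey: 6+1-0=7; pred: 2+0-0=2
Step 7: prey: 7+1-0=8; pred: 2+0-0=2
Step 8: prey: 8+1-0=9; pred: 2+0-0=2
Step 9: prey: 9+1-0=10; pred: 2+0-0=2
Step 10: prey: 10+2-1=11; pred: 2+0-0=2
Step 11: prey: 11+2-1=12; pred: 2+0-0=2
Step 12: prey: 12+2-1=13; pred: 2+0-0=2
Step 13: prey: 13+2-1=14; pred: 2+0-0=2
Step 14: prey: 14+2-1=15; pred: 2+0-0=2
Step 15: prey: 15+3-1=17; pred: 2+0-0=2
No extinction within 15 steps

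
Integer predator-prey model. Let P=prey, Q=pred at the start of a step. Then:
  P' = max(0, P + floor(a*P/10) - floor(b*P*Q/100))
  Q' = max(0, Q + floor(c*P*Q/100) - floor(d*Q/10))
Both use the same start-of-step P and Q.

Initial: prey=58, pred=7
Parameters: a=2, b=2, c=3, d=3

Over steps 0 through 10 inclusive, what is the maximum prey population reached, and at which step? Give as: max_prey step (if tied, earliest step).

Answer: 61 1

Derivation:
Step 1: prey: 58+11-8=61; pred: 7+12-2=17
Step 2: prey: 61+12-20=53; pred: 17+31-5=43
Step 3: prey: 53+10-45=18; pred: 43+68-12=99
Step 4: prey: 18+3-35=0; pred: 99+53-29=123
Step 5: prey: 0+0-0=0; pred: 123+0-36=87
Step 6: prey: 0+0-0=0; pred: 87+0-26=61
Step 7: prey: 0+0-0=0; pred: 61+0-18=43
Step 8: prey: 0+0-0=0; pred: 43+0-12=31
Step 9: prey: 0+0-0=0; pred: 31+0-9=22
Step 10: prey: 0+0-0=0; pred: 22+0-6=16
Max prey = 61 at step 1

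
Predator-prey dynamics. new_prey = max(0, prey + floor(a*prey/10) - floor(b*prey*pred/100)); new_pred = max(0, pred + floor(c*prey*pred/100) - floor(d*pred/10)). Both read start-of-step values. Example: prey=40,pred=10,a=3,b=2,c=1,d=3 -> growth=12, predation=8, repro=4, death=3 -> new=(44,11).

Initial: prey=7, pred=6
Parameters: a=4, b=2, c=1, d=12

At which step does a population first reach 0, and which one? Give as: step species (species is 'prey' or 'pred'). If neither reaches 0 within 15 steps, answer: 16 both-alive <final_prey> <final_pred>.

Step 1: prey: 7+2-0=9; pred: 6+0-7=0
First extinction: pred at step 1

Answer: 1 pred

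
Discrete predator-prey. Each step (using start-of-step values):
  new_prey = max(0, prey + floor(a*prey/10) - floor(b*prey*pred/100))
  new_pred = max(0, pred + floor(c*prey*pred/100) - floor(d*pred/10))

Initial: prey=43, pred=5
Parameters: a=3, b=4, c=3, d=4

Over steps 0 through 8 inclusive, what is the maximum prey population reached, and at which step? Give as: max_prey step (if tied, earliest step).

Answer: 47 1

Derivation:
Step 1: prey: 43+12-8=47; pred: 5+6-2=9
Step 2: prey: 47+14-16=45; pred: 9+12-3=18
Step 3: prey: 45+13-32=26; pred: 18+24-7=35
Step 4: prey: 26+7-36=0; pred: 35+27-14=48
Step 5: prey: 0+0-0=0; pred: 48+0-19=29
Step 6: prey: 0+0-0=0; pred: 29+0-11=18
Step 7: prey: 0+0-0=0; pred: 18+0-7=11
Step 8: prey: 0+0-0=0; pred: 11+0-4=7
Max prey = 47 at step 1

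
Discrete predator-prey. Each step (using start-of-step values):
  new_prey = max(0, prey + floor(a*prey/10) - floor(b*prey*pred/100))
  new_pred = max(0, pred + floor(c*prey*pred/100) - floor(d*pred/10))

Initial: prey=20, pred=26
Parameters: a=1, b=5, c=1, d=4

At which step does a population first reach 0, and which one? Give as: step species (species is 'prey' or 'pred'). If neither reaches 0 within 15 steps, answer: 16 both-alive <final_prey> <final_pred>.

Answer: 1 prey

Derivation:
Step 1: prey: 20+2-26=0; pred: 26+5-10=21
First extinction: prey at step 1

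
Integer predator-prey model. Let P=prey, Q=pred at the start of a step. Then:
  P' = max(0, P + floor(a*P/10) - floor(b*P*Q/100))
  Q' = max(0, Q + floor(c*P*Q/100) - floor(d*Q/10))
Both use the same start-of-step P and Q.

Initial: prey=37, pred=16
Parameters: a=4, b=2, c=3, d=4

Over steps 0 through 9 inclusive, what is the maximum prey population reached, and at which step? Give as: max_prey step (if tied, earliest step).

Step 1: prey: 37+14-11=40; pred: 16+17-6=27
Step 2: prey: 40+16-21=35; pred: 27+32-10=49
Step 3: prey: 35+14-34=15; pred: 49+51-19=81
Step 4: prey: 15+6-24=0; pred: 81+36-32=85
Step 5: prey: 0+0-0=0; pred: 85+0-34=51
Step 6: prey: 0+0-0=0; pred: 51+0-20=31
Step 7: prey: 0+0-0=0; pred: 31+0-12=19
Step 8: prey: 0+0-0=0; pred: 19+0-7=12
Step 9: prey: 0+0-0=0; pred: 12+0-4=8
Max prey = 40 at step 1

Answer: 40 1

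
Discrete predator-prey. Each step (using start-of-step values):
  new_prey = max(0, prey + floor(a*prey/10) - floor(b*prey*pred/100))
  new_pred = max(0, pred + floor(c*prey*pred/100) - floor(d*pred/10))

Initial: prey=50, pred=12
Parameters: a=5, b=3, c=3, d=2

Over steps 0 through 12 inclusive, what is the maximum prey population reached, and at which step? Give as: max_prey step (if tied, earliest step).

Step 1: prey: 50+25-18=57; pred: 12+18-2=28
Step 2: prey: 57+28-47=38; pred: 28+47-5=70
Step 3: prey: 38+19-79=0; pred: 70+79-14=135
Step 4: prey: 0+0-0=0; pred: 135+0-27=108
Step 5: prey: 0+0-0=0; pred: 108+0-21=87
Step 6: prey: 0+0-0=0; pred: 87+0-17=70
Step 7: prey: 0+0-0=0; pred: 70+0-14=56
Step 8: prey: 0+0-0=0; pred: 56+0-11=45
Step 9: prey: 0+0-0=0; pred: 45+0-9=36
Step 10: prey: 0+0-0=0; pred: 36+0-7=29
Step 11: prey: 0+0-0=0; pred: 29+0-5=24
Step 12: prey: 0+0-0=0; pred: 24+0-4=20
Max prey = 57 at step 1

Answer: 57 1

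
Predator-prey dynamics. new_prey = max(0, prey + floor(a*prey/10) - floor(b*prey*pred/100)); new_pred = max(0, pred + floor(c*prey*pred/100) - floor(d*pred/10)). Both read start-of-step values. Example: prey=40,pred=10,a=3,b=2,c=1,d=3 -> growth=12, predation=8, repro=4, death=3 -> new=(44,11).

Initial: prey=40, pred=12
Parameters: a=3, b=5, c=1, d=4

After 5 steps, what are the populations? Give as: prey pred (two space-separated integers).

Step 1: prey: 40+12-24=28; pred: 12+4-4=12
Step 2: prey: 28+8-16=20; pred: 12+3-4=11
Step 3: prey: 20+6-11=15; pred: 11+2-4=9
Step 4: prey: 15+4-6=13; pred: 9+1-3=7
Step 5: prey: 13+3-4=12; pred: 7+0-2=5

Answer: 12 5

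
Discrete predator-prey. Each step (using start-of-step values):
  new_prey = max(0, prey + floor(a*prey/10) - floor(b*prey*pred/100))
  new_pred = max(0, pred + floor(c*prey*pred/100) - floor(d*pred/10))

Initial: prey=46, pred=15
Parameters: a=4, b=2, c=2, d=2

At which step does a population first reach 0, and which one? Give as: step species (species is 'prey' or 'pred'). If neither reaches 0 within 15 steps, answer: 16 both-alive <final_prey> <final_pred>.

Answer: 4 prey

Derivation:
Step 1: prey: 46+18-13=51; pred: 15+13-3=25
Step 2: prey: 51+20-25=46; pred: 25+25-5=45
Step 3: prey: 46+18-41=23; pred: 45+41-9=77
Step 4: prey: 23+9-35=0; pred: 77+35-15=97
First extinction: prey at step 4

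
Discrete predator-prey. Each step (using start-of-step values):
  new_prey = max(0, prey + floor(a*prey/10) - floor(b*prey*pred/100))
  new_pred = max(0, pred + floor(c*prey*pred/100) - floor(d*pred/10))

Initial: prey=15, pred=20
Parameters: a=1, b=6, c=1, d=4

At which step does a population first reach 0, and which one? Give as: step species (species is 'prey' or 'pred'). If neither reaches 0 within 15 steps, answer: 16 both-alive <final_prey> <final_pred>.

Answer: 1 prey

Derivation:
Step 1: prey: 15+1-18=0; pred: 20+3-8=15
First extinction: prey at step 1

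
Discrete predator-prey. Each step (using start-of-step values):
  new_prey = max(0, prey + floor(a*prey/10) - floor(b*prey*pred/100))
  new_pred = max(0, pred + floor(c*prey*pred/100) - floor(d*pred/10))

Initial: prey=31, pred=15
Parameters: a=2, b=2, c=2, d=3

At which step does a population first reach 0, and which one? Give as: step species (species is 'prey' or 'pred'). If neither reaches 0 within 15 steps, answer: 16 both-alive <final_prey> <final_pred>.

Step 1: prey: 31+6-9=28; pred: 15+9-4=20
Step 2: prey: 28+5-11=22; pred: 20+11-6=25
Step 3: prey: 22+4-11=15; pred: 25+11-7=29
Step 4: prey: 15+3-8=10; pred: 29+8-8=29
Step 5: prey: 10+2-5=7; pred: 29+5-8=26
Step 6: prey: 7+1-3=5; pred: 26+3-7=22
Step 7: prey: 5+1-2=4; pred: 22+2-6=18
Step 8: prey: 4+0-1=3; pred: 18+1-5=14
Step 9: prey: 3+0-0=3; pred: 14+0-4=10
Step 10: prey: 3+0-0=3; pred: 10+0-3=7
Step 11: prey: 3+0-0=3; pred: 7+0-2=5
Step 12: prey: 3+0-0=3; pred: 5+0-1=4
Step 13: prey: 3+0-0=3; pred: 4+0-1=3
Step 14: prey: 3+0-0=3; pred: 3+0-0=3
Steps 15-15: state stable at prey=3, pred=3 (no change)
No extinction within 15 steps

Answer: 16 both-alive 3 3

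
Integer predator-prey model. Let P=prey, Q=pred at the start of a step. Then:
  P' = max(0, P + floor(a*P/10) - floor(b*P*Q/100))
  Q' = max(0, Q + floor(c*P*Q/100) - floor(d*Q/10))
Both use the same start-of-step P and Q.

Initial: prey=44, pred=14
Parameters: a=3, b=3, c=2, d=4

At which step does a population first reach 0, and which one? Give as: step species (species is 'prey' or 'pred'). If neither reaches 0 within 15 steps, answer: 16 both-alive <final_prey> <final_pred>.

Step 1: prey: 44+13-18=39; pred: 14+12-5=21
Step 2: prey: 39+11-24=26; pred: 21+16-8=29
Step 3: prey: 26+7-22=11; pred: 29+15-11=33
Step 4: prey: 11+3-10=4; pred: 33+7-13=27
Step 5: prey: 4+1-3=2; pred: 27+2-10=19
Step 6: prey: 2+0-1=1; pred: 19+0-7=12
Step 7: prey: 1+0-0=1; pred: 12+0-4=8
Step 8: prey: 1+0-0=1; pred: 8+0-3=5
Step 9: prey: 1+0-0=1; pred: 5+0-2=3
Step 10: prey: 1+0-0=1; pred: 3+0-1=2
Step 11: prey: 1+0-0=1; pred: 2+0-0=2
Steps 12-15: state stable at prey=1, pred=2 (no change)
No extinction within 15 steps

Answer: 16 both-alive 1 2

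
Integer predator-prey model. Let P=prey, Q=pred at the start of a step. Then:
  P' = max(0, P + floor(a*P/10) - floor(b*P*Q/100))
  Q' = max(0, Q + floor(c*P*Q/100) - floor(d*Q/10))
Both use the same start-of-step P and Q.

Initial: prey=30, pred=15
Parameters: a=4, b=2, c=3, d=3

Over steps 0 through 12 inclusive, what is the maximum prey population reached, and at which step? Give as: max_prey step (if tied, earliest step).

Step 1: prey: 30+12-9=33; pred: 15+13-4=24
Step 2: prey: 33+13-15=31; pred: 24+23-7=40
Step 3: prey: 31+12-24=19; pred: 40+37-12=65
Step 4: prey: 19+7-24=2; pred: 65+37-19=83
Step 5: prey: 2+0-3=0; pred: 83+4-24=63
Step 6: prey: 0+0-0=0; pred: 63+0-18=45
Step 7: prey: 0+0-0=0; pred: 45+0-13=32
Step 8: prey: 0+0-0=0; pred: 32+0-9=23
Step 9: prey: 0+0-0=0; pred: 23+0-6=17
Step 10: prey: 0+0-0=0; pred: 17+0-5=12
Step 11: prey: 0+0-0=0; pred: 12+0-3=9
Step 12: prey: 0+0-0=0; pred: 9+0-2=7
Max prey = 33 at step 1

Answer: 33 1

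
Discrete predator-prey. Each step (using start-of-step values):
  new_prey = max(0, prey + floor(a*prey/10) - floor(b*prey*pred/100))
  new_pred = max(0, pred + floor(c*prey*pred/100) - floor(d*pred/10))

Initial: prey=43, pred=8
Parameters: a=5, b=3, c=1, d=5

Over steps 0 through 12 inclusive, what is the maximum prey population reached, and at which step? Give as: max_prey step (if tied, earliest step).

Step 1: prey: 43+21-10=54; pred: 8+3-4=7
Step 2: prey: 54+27-11=70; pred: 7+3-3=7
Step 3: prey: 70+35-14=91; pred: 7+4-3=8
Step 4: prey: 91+45-21=115; pred: 8+7-4=11
Step 5: prey: 115+57-37=135; pred: 11+12-5=18
Step 6: prey: 135+67-72=130; pred: 18+24-9=33
Step 7: prey: 130+65-128=67; pred: 33+42-16=59
Step 8: prey: 67+33-118=0; pred: 59+39-29=69
Step 9: prey: 0+0-0=0; pred: 69+0-34=35
Step 10: prey: 0+0-0=0; pred: 35+0-17=18
Step 11: prey: 0+0-0=0; pred: 18+0-9=9
Step 12: prey: 0+0-0=0; pred: 9+0-4=5
Max prey = 135 at step 5

Answer: 135 5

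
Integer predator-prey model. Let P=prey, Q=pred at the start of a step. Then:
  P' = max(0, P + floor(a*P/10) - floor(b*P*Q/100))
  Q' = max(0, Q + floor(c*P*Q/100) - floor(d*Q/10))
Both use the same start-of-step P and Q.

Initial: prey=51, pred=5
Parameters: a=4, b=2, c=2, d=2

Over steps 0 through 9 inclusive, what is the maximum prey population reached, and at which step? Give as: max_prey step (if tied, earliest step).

Answer: 83 3

Derivation:
Step 1: prey: 51+20-5=66; pred: 5+5-1=9
Step 2: prey: 66+26-11=81; pred: 9+11-1=19
Step 3: prey: 81+32-30=83; pred: 19+30-3=46
Step 4: prey: 83+33-76=40; pred: 46+76-9=113
Step 5: prey: 40+16-90=0; pred: 113+90-22=181
Step 6: prey: 0+0-0=0; pred: 181+0-36=145
Step 7: prey: 0+0-0=0; pred: 145+0-29=116
Step 8: prey: 0+0-0=0; pred: 116+0-23=93
Step 9: prey: 0+0-0=0; pred: 93+0-18=75
Max prey = 83 at step 3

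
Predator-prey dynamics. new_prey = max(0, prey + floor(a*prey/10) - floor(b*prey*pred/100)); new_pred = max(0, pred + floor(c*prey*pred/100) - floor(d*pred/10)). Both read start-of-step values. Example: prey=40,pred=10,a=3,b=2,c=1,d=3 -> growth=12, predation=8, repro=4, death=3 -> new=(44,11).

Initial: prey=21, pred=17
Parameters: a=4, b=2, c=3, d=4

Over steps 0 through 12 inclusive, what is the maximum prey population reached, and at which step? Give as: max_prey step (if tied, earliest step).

Answer: 22 1

Derivation:
Step 1: prey: 21+8-7=22; pred: 17+10-6=21
Step 2: prey: 22+8-9=21; pred: 21+13-8=26
Step 3: prey: 21+8-10=19; pred: 26+16-10=32
Step 4: prey: 19+7-12=14; pred: 32+18-12=38
Step 5: prey: 14+5-10=9; pred: 38+15-15=38
Step 6: prey: 9+3-6=6; pred: 38+10-15=33
Step 7: prey: 6+2-3=5; pred: 33+5-13=25
Step 8: prey: 5+2-2=5; pred: 25+3-10=18
Step 9: prey: 5+2-1=6; pred: 18+2-7=13
Step 10: prey: 6+2-1=7; pred: 13+2-5=10
Step 11: prey: 7+2-1=8; pred: 10+2-4=8
Step 12: prey: 8+3-1=10; pred: 8+1-3=6
Max prey = 22 at step 1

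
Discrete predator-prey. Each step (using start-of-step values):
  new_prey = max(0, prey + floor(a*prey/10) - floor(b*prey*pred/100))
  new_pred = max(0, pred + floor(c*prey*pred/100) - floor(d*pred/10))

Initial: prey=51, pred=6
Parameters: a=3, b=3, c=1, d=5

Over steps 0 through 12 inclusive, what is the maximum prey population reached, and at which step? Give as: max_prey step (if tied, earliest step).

Answer: 91 6

Derivation:
Step 1: prey: 51+15-9=57; pred: 6+3-3=6
Step 2: prey: 57+17-10=64; pred: 6+3-3=6
Step 3: prey: 64+19-11=72; pred: 6+3-3=6
Step 4: prey: 72+21-12=81; pred: 6+4-3=7
Step 5: prey: 81+24-17=88; pred: 7+5-3=9
Step 6: prey: 88+26-23=91; pred: 9+7-4=12
Step 7: prey: 91+27-32=86; pred: 12+10-6=16
Step 8: prey: 86+25-41=70; pred: 16+13-8=21
Step 9: prey: 70+21-44=47; pred: 21+14-10=25
Step 10: prey: 47+14-35=26; pred: 25+11-12=24
Step 11: prey: 26+7-18=15; pred: 24+6-12=18
Step 12: prey: 15+4-8=11; pred: 18+2-9=11
Max prey = 91 at step 6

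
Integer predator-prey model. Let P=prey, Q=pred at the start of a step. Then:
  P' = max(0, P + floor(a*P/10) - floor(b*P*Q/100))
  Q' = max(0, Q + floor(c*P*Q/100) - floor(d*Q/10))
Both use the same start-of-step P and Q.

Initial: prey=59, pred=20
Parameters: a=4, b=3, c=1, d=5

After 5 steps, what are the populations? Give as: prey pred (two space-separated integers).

Step 1: prey: 59+23-35=47; pred: 20+11-10=21
Step 2: prey: 47+18-29=36; pred: 21+9-10=20
Step 3: prey: 36+14-21=29; pred: 20+7-10=17
Step 4: prey: 29+11-14=26; pred: 17+4-8=13
Step 5: prey: 26+10-10=26; pred: 13+3-6=10

Answer: 26 10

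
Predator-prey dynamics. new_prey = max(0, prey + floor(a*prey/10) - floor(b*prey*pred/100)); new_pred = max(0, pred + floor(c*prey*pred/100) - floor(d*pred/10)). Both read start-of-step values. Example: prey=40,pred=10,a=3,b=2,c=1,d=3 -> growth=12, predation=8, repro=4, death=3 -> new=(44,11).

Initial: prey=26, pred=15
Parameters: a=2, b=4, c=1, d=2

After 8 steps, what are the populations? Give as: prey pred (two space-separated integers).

Step 1: prey: 26+5-15=16; pred: 15+3-3=15
Step 2: prey: 16+3-9=10; pred: 15+2-3=14
Step 3: prey: 10+2-5=7; pred: 14+1-2=13
Step 4: prey: 7+1-3=5; pred: 13+0-2=11
Step 5: prey: 5+1-2=4; pred: 11+0-2=9
Step 6: prey: 4+0-1=3; pred: 9+0-1=8
Step 7: prey: 3+0-0=3; pred: 8+0-1=7
Step 8: prey: 3+0-0=3; pred: 7+0-1=6

Answer: 3 6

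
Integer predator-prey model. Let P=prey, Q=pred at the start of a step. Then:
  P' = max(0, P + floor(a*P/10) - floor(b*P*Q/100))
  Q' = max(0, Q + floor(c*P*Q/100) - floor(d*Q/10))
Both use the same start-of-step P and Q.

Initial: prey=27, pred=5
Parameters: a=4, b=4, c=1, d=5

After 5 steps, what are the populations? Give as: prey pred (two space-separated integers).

Answer: 82 3

Derivation:
Step 1: prey: 27+10-5=32; pred: 5+1-2=4
Step 2: prey: 32+12-5=39; pred: 4+1-2=3
Step 3: prey: 39+15-4=50; pred: 3+1-1=3
Step 4: prey: 50+20-6=64; pred: 3+1-1=3
Step 5: prey: 64+25-7=82; pred: 3+1-1=3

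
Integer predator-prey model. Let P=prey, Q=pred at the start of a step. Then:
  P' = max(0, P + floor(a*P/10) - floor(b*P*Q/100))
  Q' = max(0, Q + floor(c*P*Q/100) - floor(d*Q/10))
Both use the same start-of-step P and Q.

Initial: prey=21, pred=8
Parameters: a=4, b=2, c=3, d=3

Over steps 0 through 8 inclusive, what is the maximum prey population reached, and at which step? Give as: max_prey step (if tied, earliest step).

Answer: 34 3

Derivation:
Step 1: prey: 21+8-3=26; pred: 8+5-2=11
Step 2: prey: 26+10-5=31; pred: 11+8-3=16
Step 3: prey: 31+12-9=34; pred: 16+14-4=26
Step 4: prey: 34+13-17=30; pred: 26+26-7=45
Step 5: prey: 30+12-27=15; pred: 45+40-13=72
Step 6: prey: 15+6-21=0; pred: 72+32-21=83
Step 7: prey: 0+0-0=0; pred: 83+0-24=59
Step 8: prey: 0+0-0=0; pred: 59+0-17=42
Max prey = 34 at step 3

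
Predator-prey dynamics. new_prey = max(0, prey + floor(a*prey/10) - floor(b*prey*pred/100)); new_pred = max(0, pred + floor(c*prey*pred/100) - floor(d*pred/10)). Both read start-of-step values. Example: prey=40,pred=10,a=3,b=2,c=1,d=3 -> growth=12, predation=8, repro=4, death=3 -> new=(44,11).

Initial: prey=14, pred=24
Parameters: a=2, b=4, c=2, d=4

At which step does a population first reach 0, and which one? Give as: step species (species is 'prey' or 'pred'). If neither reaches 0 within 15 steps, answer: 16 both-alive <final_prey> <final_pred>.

Step 1: prey: 14+2-13=3; pred: 24+6-9=21
Step 2: prey: 3+0-2=1; pred: 21+1-8=14
Step 3: prey: 1+0-0=1; pred: 14+0-5=9
Step 4: prey: 1+0-0=1; pred: 9+0-3=6
Step 5: prey: 1+0-0=1; pred: 6+0-2=4
Step 6: prey: 1+0-0=1; pred: 4+0-1=3
Step 7: prey: 1+0-0=1; pred: 3+0-1=2
Step 8: prey: 1+0-0=1; pred: 2+0-0=2
Steps 9-15: state stable at prey=1, pred=2 (no change)
No extinction within 15 steps

Answer: 16 both-alive 1 2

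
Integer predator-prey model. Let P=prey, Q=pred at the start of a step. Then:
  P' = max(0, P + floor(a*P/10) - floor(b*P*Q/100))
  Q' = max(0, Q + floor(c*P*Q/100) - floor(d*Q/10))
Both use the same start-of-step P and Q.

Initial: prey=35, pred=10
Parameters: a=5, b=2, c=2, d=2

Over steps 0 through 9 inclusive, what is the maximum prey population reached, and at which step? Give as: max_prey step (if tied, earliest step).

Answer: 54 2

Derivation:
Step 1: prey: 35+17-7=45; pred: 10+7-2=15
Step 2: prey: 45+22-13=54; pred: 15+13-3=25
Step 3: prey: 54+27-27=54; pred: 25+27-5=47
Step 4: prey: 54+27-50=31; pred: 47+50-9=88
Step 5: prey: 31+15-54=0; pred: 88+54-17=125
Step 6: prey: 0+0-0=0; pred: 125+0-25=100
Step 7: prey: 0+0-0=0; pred: 100+0-20=80
Step 8: prey: 0+0-0=0; pred: 80+0-16=64
Step 9: prey: 0+0-0=0; pred: 64+0-12=52
Max prey = 54 at step 2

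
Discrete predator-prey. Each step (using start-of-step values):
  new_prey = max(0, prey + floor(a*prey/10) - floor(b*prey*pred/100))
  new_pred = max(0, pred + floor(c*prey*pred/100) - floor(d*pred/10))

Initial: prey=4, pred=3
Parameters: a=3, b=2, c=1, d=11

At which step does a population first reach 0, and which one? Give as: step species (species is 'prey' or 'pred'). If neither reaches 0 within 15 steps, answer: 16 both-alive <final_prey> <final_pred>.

Answer: 1 pred

Derivation:
Step 1: prey: 4+1-0=5; pred: 3+0-3=0
First extinction: pred at step 1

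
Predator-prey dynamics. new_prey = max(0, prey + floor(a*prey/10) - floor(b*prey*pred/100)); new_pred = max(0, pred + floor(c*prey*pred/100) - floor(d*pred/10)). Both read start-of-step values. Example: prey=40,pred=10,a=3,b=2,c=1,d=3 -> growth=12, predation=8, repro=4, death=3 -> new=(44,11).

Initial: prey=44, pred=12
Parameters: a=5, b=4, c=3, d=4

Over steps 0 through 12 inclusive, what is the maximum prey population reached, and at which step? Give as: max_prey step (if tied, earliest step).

Step 1: prey: 44+22-21=45; pred: 12+15-4=23
Step 2: prey: 45+22-41=26; pred: 23+31-9=45
Step 3: prey: 26+13-46=0; pred: 45+35-18=62
Step 4: prey: 0+0-0=0; pred: 62+0-24=38
Step 5: prey: 0+0-0=0; pred: 38+0-15=23
Step 6: prey: 0+0-0=0; pred: 23+0-9=14
Step 7: prey: 0+0-0=0; pred: 14+0-5=9
Step 8: prey: 0+0-0=0; pred: 9+0-3=6
Step 9: prey: 0+0-0=0; pred: 6+0-2=4
Step 10: prey: 0+0-0=0; pred: 4+0-1=3
Step 11: prey: 0+0-0=0; pred: 3+0-1=2
Step 12: prey: 0+0-0=0; pred: 2+0-0=2
Max prey = 45 at step 1

Answer: 45 1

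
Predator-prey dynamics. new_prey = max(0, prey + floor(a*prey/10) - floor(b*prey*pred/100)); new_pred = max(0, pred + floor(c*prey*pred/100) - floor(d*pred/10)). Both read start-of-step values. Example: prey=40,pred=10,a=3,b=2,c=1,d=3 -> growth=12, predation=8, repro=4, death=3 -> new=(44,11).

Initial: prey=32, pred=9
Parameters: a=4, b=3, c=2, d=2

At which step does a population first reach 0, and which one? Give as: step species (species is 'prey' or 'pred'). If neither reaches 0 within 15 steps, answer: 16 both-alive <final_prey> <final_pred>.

Answer: 6 prey

Derivation:
Step 1: prey: 32+12-8=36; pred: 9+5-1=13
Step 2: prey: 36+14-14=36; pred: 13+9-2=20
Step 3: prey: 36+14-21=29; pred: 20+14-4=30
Step 4: prey: 29+11-26=14; pred: 30+17-6=41
Step 5: prey: 14+5-17=2; pred: 41+11-8=44
Step 6: prey: 2+0-2=0; pred: 44+1-8=37
First extinction: prey at step 6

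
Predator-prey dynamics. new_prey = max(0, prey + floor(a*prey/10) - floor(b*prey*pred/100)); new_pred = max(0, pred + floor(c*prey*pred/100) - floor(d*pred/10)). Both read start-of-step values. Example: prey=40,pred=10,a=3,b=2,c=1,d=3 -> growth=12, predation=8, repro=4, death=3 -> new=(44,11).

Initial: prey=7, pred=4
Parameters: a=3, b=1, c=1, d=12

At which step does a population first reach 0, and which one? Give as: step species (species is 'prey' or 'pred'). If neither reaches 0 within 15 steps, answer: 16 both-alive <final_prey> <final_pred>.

Step 1: prey: 7+2-0=9; pred: 4+0-4=0
First extinction: pred at step 1

Answer: 1 pred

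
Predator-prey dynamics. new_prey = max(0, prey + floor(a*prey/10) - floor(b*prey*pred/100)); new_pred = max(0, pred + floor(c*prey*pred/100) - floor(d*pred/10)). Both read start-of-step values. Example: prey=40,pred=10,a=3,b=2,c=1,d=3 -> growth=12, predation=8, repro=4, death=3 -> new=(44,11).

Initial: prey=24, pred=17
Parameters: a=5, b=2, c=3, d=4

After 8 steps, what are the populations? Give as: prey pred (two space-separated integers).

Step 1: prey: 24+12-8=28; pred: 17+12-6=23
Step 2: prey: 28+14-12=30; pred: 23+19-9=33
Step 3: prey: 30+15-19=26; pred: 33+29-13=49
Step 4: prey: 26+13-25=14; pred: 49+38-19=68
Step 5: prey: 14+7-19=2; pred: 68+28-27=69
Step 6: prey: 2+1-2=1; pred: 69+4-27=46
Step 7: prey: 1+0-0=1; pred: 46+1-18=29
Step 8: prey: 1+0-0=1; pred: 29+0-11=18

Answer: 1 18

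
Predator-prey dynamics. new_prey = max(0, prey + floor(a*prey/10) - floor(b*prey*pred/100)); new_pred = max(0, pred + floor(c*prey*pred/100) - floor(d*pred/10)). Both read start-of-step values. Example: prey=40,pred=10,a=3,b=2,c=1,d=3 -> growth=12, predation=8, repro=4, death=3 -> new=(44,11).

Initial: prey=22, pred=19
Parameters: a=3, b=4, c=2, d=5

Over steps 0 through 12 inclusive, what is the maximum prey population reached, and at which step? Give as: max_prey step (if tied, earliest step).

Answer: 36 12

Derivation:
Step 1: prey: 22+6-16=12; pred: 19+8-9=18
Step 2: prey: 12+3-8=7; pred: 18+4-9=13
Step 3: prey: 7+2-3=6; pred: 13+1-6=8
Step 4: prey: 6+1-1=6; pred: 8+0-4=4
Step 5: prey: 6+1-0=7; pred: 4+0-2=2
Step 6: prey: 7+2-0=9; pred: 2+0-1=1
Step 7: prey: 9+2-0=11; pred: 1+0-0=1
Step 8: prey: 11+3-0=14; pred: 1+0-0=1
Step 9: prey: 14+4-0=18; pred: 1+0-0=1
Step 10: prey: 18+5-0=23; pred: 1+0-0=1
Step 11: prey: 23+6-0=29; pred: 1+0-0=1
Step 12: prey: 29+8-1=36; pred: 1+0-0=1
Max prey = 36 at step 12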